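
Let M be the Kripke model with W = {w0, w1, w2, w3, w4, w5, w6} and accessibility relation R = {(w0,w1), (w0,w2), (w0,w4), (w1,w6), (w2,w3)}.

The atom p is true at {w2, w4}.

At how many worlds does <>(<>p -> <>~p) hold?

3

w0: successors {w1, w2, w4}; <>p -> <>~p there: w1:T, w2:T, w4:T. ✓
w1: successors {w6}; <>p -> <>~p there: w6:T. ✓
w2: successors {w3}; <>p -> <>~p there: w3:T. ✓
w3: no successors, so <>(<>p -> <>~p) fails. ✗
w4: no successors, so <>(<>p -> <>~p) fails. ✗
w5: no successors, so <>(<>p -> <>~p) fails. ✗
w6: no successors, so <>(<>p -> <>~p) fails. ✗
Satisfying worlds: {w0, w1, w2}.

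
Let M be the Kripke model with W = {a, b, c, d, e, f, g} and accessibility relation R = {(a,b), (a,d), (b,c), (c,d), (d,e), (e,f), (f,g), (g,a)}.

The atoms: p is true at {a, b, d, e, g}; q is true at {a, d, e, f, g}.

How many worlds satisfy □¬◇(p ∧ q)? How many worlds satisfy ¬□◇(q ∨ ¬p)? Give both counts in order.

1 and 0

For □¬◇(p ∧ q):
a: successors {b, d}; ¬◇(p ∧ q) there: b:T, d:F. ✗
b: successors {c}; ¬◇(p ∧ q) there: c:F. ✗
c: successors {d}; ¬◇(p ∧ q) there: d:F. ✗
d: successors {e}; ¬◇(p ∧ q) there: e:T. ✓
e: successors {f}; ¬◇(p ∧ q) there: f:F. ✗
f: successors {g}; ¬◇(p ∧ q) there: g:F. ✗
g: successors {a}; ¬◇(p ∧ q) there: a:F. ✗
— 1 world.
For ¬□◇(q ∨ ¬p):
a: □◇(q ∨ ¬p) is T. ✗
b: □◇(q ∨ ¬p) is T. ✗
c: □◇(q ∨ ¬p) is T. ✗
d: □◇(q ∨ ¬p) is T. ✗
e: □◇(q ∨ ¬p) is T. ✗
f: □◇(q ∨ ¬p) is T. ✗
g: □◇(q ∨ ¬p) is T. ✗
— 0 worlds.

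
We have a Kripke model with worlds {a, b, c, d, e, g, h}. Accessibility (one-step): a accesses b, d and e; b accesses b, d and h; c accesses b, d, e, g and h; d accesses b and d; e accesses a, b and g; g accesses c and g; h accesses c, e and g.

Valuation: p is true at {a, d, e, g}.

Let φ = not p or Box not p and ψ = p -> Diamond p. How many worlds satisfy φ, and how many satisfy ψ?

For not p or Box not p:
a: not p is F, Box not p is F. ✗
b: not p is T, Box not p is F. ✓
c: not p is T, Box not p is F. ✓
d: not p is F, Box not p is F. ✗
e: not p is F, Box not p is F. ✗
g: not p is F, Box not p is F. ✗
h: not p is T, Box not p is F. ✓
— 3 worlds.
For p -> Diamond p:
a: p is T, Diamond p is T. ✓
b: p is F, Diamond p is T. ✓
c: p is F, Diamond p is T. ✓
d: p is T, Diamond p is T. ✓
e: p is T, Diamond p is T. ✓
g: p is T, Diamond p is T. ✓
h: p is F, Diamond p is T. ✓
— 7 worlds.

3 and 7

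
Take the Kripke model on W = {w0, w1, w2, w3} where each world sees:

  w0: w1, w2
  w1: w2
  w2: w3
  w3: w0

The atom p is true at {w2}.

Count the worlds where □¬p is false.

w0: successors {w1, w2}; ¬p there: w1:T, w2:F. ✗
w1: successors {w2}; ¬p there: w2:F. ✗
w2: successors {w3}; ¬p there: w3:T. ✓
w3: successors {w0}; ¬p there: w0:T. ✓
Satisfying worlds: {w2, w3}.
So □¬p fails at the other 2 worlds.

2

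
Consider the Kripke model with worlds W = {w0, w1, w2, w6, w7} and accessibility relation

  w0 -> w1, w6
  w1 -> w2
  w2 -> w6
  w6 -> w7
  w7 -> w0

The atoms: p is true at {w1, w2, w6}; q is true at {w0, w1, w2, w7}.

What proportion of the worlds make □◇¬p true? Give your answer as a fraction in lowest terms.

w0: successors {w1, w6}; ◇¬p there: w1:F, w6:T. ✗
w1: successors {w2}; ◇¬p there: w2:F. ✗
w2: successors {w6}; ◇¬p there: w6:T. ✓
w6: successors {w7}; ◇¬p there: w7:T. ✓
w7: successors {w0}; ◇¬p there: w0:F. ✗
That's 2 of 5 worlds, so 2/5.

2/5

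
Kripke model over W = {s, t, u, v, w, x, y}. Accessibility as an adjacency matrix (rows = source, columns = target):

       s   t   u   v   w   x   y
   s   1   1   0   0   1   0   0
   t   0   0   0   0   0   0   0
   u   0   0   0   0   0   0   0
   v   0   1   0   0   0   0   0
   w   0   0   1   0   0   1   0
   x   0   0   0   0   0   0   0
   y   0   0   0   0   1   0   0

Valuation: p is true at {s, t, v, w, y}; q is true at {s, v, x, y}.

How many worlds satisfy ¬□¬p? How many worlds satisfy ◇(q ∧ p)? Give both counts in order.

3 and 1

For ¬□¬p:
s: □¬p is F. ✓
t: □¬p is T. ✗
u: □¬p is T. ✗
v: □¬p is F. ✓
w: □¬p is T. ✗
x: □¬p is T. ✗
y: □¬p is F. ✓
— 3 worlds.
For ◇(q ∧ p):
s: successors {s, t, w}; q ∧ p there: s:T, t:F, w:F. ✓
t: no successors, so ◇(q ∧ p) fails. ✗
u: no successors, so ◇(q ∧ p) fails. ✗
v: successors {t}; q ∧ p there: t:F. ✗
w: successors {u, x}; q ∧ p there: u:F, x:F. ✗
x: no successors, so ◇(q ∧ p) fails. ✗
y: successors {w}; q ∧ p there: w:F. ✗
— 1 world.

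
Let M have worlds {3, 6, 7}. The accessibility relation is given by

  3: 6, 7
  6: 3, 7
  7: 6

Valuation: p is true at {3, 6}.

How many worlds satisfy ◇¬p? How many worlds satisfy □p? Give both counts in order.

2 and 1

For ◇¬p:
3: successors {6, 7}; ¬p there: 6:F, 7:T. ✓
6: successors {3, 7}; ¬p there: 3:F, 7:T. ✓
7: successors {6}; ¬p there: 6:F. ✗
— 2 worlds.
For □p:
3: successors {6, 7}; p there: 6:T, 7:F. ✗
6: successors {3, 7}; p there: 3:T, 7:F. ✗
7: successors {6}; p there: 6:T. ✓
— 1 world.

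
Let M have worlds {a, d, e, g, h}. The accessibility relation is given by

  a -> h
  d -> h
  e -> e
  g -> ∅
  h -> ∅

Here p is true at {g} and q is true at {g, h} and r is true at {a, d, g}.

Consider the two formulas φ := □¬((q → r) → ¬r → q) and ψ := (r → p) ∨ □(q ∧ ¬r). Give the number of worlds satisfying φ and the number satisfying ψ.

For □¬((q → r) → ¬r → q):
a: successors {h}; ¬((q → r) → ¬r → q) there: h:F. ✗
d: successors {h}; ¬((q → r) → ¬r → q) there: h:F. ✗
e: successors {e}; ¬((q → r) → ¬r → q) there: e:T. ✓
g: no successors, so □¬((q → r) → ¬r → q) holds vacuously. ✓
h: no successors, so □¬((q → r) → ¬r → q) holds vacuously. ✓
— 3 worlds.
For (r → p) ∨ □(q ∧ ¬r):
a: r → p is F, □(q ∧ ¬r) is T. ✓
d: r → p is F, □(q ∧ ¬r) is T. ✓
e: r → p is T, □(q ∧ ¬r) is F. ✓
g: r → p is T, □(q ∧ ¬r) is T. ✓
h: r → p is T, □(q ∧ ¬r) is T. ✓
— 5 worlds.

3 and 5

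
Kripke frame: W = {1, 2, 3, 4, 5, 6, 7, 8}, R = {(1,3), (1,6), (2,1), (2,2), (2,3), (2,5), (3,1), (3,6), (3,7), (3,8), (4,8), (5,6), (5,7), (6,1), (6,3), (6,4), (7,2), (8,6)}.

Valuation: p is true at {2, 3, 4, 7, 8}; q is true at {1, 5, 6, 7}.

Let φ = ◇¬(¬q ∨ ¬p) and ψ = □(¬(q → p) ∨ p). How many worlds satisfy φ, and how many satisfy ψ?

2 and 8

For ◇¬(¬q ∨ ¬p):
1: successors {3, 6}; ¬(¬q ∨ ¬p) there: 3:F, 6:F. ✗
2: successors {1, 2, 3, 5}; ¬(¬q ∨ ¬p) there: 1:F, 2:F, 3:F, 5:F. ✗
3: successors {1, 6, 7, 8}; ¬(¬q ∨ ¬p) there: 1:F, 6:F, 7:T, 8:F. ✓
4: successors {8}; ¬(¬q ∨ ¬p) there: 8:F. ✗
5: successors {6, 7}; ¬(¬q ∨ ¬p) there: 6:F, 7:T. ✓
6: successors {1, 3, 4}; ¬(¬q ∨ ¬p) there: 1:F, 3:F, 4:F. ✗
7: successors {2}; ¬(¬q ∨ ¬p) there: 2:F. ✗
8: successors {6}; ¬(¬q ∨ ¬p) there: 6:F. ✗
— 2 worlds.
For □(¬(q → p) ∨ p):
1: successors {3, 6}; ¬(q → p) ∨ p there: 3:T, 6:T. ✓
2: successors {1, 2, 3, 5}; ¬(q → p) ∨ p there: 1:T, 2:T, 3:T, 5:T. ✓
3: successors {1, 6, 7, 8}; ¬(q → p) ∨ p there: 1:T, 6:T, 7:T, 8:T. ✓
4: successors {8}; ¬(q → p) ∨ p there: 8:T. ✓
5: successors {6, 7}; ¬(q → p) ∨ p there: 6:T, 7:T. ✓
6: successors {1, 3, 4}; ¬(q → p) ∨ p there: 1:T, 3:T, 4:T. ✓
7: successors {2}; ¬(q → p) ∨ p there: 2:T. ✓
8: successors {6}; ¬(q → p) ∨ p there: 6:T. ✓
— 8 worlds.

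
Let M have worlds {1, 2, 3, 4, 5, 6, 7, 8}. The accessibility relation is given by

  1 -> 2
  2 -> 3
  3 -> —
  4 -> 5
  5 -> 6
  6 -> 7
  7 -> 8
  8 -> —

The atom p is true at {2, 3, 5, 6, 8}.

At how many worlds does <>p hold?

1: successors {2}; p there: 2:T. ✓
2: successors {3}; p there: 3:T. ✓
3: no successors, so <>p fails. ✗
4: successors {5}; p there: 5:T. ✓
5: successors {6}; p there: 6:T. ✓
6: successors {7}; p there: 7:F. ✗
7: successors {8}; p there: 8:T. ✓
8: no successors, so <>p fails. ✗
Satisfying worlds: {1, 2, 4, 5, 7}.

5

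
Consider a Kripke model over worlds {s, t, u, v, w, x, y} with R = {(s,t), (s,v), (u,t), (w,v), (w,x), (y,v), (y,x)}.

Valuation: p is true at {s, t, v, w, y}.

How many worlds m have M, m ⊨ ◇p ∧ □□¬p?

4

s: ◇p is T, □□¬p is T. ✓
t: ◇p is F, □□¬p is T. ✗
u: ◇p is T, □□¬p is T. ✓
v: ◇p is F, □□¬p is T. ✗
w: ◇p is T, □□¬p is T. ✓
x: ◇p is F, □□¬p is T. ✗
y: ◇p is T, □□¬p is T. ✓
Satisfying worlds: {s, u, w, y}.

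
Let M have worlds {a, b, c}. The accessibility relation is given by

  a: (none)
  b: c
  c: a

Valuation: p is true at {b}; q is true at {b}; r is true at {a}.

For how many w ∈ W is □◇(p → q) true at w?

2

a: no successors, so □◇(p → q) holds vacuously. ✓
b: successors {c}; ◇(p → q) there: c:T. ✓
c: successors {a}; ◇(p → q) there: a:F. ✗
Satisfying worlds: {a, b}.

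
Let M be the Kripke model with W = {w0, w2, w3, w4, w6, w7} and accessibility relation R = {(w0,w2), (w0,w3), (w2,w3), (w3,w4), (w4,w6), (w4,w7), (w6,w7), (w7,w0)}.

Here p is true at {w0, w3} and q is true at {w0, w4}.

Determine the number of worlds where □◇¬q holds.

w0: successors {w2, w3}; ◇¬q there: w2:T, w3:F. ✗
w2: successors {w3}; ◇¬q there: w3:F. ✗
w3: successors {w4}; ◇¬q there: w4:T. ✓
w4: successors {w6, w7}; ◇¬q there: w6:T, w7:F. ✗
w6: successors {w7}; ◇¬q there: w7:F. ✗
w7: successors {w0}; ◇¬q there: w0:T. ✓
Satisfying worlds: {w3, w7}.

2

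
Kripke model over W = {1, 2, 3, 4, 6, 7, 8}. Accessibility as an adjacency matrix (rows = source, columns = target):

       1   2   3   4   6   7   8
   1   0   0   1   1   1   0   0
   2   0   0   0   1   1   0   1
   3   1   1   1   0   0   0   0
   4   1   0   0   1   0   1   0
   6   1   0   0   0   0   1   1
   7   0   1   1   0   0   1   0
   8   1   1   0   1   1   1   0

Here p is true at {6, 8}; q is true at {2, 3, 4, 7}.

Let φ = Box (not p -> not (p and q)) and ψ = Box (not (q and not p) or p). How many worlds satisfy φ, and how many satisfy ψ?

7 and 0

For Box (not p -> not (p and q)):
1: successors {3, 4, 6}; not p -> not (p and q) there: 3:T, 4:T, 6:T. ✓
2: successors {4, 6, 8}; not p -> not (p and q) there: 4:T, 6:T, 8:T. ✓
3: successors {1, 2, 3}; not p -> not (p and q) there: 1:T, 2:T, 3:T. ✓
4: successors {1, 4, 7}; not p -> not (p and q) there: 1:T, 4:T, 7:T. ✓
6: successors {1, 7, 8}; not p -> not (p and q) there: 1:T, 7:T, 8:T. ✓
7: successors {2, 3, 7}; not p -> not (p and q) there: 2:T, 3:T, 7:T. ✓
8: successors {1, 2, 4, 6, 7}; not p -> not (p and q) there: 1:T, 2:T, 4:T, 6:T, 7:T. ✓
— 7 worlds.
For Box (not (q and not p) or p):
1: successors {3, 4, 6}; not (q and not p) or p there: 3:F, 4:F, 6:T. ✗
2: successors {4, 6, 8}; not (q and not p) or p there: 4:F, 6:T, 8:T. ✗
3: successors {1, 2, 3}; not (q and not p) or p there: 1:T, 2:F, 3:F. ✗
4: successors {1, 4, 7}; not (q and not p) or p there: 1:T, 4:F, 7:F. ✗
6: successors {1, 7, 8}; not (q and not p) or p there: 1:T, 7:F, 8:T. ✗
7: successors {2, 3, 7}; not (q and not p) or p there: 2:F, 3:F, 7:F. ✗
8: successors {1, 2, 4, 6, 7}; not (q and not p) or p there: 1:T, 2:F, 4:F, 6:T, 7:F. ✗
— 0 worlds.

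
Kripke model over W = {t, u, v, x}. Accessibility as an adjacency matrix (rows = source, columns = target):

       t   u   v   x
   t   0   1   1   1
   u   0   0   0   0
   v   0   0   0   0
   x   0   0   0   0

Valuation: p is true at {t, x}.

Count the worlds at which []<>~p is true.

t: successors {u, v, x}; <>~p there: u:F, v:F, x:F. ✗
u: no successors, so []<>~p holds vacuously. ✓
v: no successors, so []<>~p holds vacuously. ✓
x: no successors, so []<>~p holds vacuously. ✓
Satisfying worlds: {u, v, x}.

3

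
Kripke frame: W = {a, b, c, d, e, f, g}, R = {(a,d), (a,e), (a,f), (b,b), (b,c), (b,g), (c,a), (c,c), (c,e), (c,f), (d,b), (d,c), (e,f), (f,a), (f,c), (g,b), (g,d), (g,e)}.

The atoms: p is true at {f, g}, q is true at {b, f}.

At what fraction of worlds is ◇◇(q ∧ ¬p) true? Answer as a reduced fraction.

4/7

a: successors {d, e, f}; ◇(q ∧ ¬p) there: d:T, e:F, f:F. ✓
b: successors {b, c, g}; ◇(q ∧ ¬p) there: b:T, c:F, g:T. ✓
c: successors {a, c, e, f}; ◇(q ∧ ¬p) there: a:F, c:F, e:F, f:F. ✗
d: successors {b, c}; ◇(q ∧ ¬p) there: b:T, c:F. ✓
e: successors {f}; ◇(q ∧ ¬p) there: f:F. ✗
f: successors {a, c}; ◇(q ∧ ¬p) there: a:F, c:F. ✗
g: successors {b, d, e}; ◇(q ∧ ¬p) there: b:T, d:T, e:F. ✓
That's 4 of 7 worlds, so 4/7.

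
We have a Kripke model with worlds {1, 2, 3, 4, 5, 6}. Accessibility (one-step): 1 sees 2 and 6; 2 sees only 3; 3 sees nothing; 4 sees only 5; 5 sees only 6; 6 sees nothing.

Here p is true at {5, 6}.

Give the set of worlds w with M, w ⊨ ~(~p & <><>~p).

1: ~p & <><>~p is T. ✗
2: ~p & <><>~p is F. ✓
3: ~p & <><>~p is F. ✓
4: ~p & <><>~p is F. ✓
5: ~p & <><>~p is F. ✓
6: ~p & <><>~p is F. ✓

{2, 3, 4, 5, 6}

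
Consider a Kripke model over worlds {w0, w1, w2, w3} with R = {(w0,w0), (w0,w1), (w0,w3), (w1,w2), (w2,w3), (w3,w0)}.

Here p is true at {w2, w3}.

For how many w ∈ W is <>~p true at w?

2

w0: successors {w0, w1, w3}; ~p there: w0:T, w1:T, w3:F. ✓
w1: successors {w2}; ~p there: w2:F. ✗
w2: successors {w3}; ~p there: w3:F. ✗
w3: successors {w0}; ~p there: w0:T. ✓
Satisfying worlds: {w0, w3}.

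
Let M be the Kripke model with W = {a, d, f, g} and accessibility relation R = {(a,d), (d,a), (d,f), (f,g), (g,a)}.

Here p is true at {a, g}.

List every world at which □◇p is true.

a: successors {d}; ◇p there: d:T. ✓
d: successors {a, f}; ◇p there: a:F, f:T. ✗
f: successors {g}; ◇p there: g:T. ✓
g: successors {a}; ◇p there: a:F. ✗

{a, f}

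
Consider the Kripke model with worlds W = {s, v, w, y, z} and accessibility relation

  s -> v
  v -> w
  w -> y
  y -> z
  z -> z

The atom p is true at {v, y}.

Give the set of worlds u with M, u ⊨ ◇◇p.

s: successors {v}; ◇p there: v:F. ✗
v: successors {w}; ◇p there: w:T. ✓
w: successors {y}; ◇p there: y:F. ✗
y: successors {z}; ◇p there: z:F. ✗
z: successors {z}; ◇p there: z:F. ✗

{v}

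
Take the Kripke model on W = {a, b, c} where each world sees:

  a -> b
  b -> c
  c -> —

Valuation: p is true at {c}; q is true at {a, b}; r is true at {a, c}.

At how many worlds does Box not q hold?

2

a: successors {b}; not q there: b:F. ✗
b: successors {c}; not q there: c:T. ✓
c: no successors, so Box not q holds vacuously. ✓
Satisfying worlds: {b, c}.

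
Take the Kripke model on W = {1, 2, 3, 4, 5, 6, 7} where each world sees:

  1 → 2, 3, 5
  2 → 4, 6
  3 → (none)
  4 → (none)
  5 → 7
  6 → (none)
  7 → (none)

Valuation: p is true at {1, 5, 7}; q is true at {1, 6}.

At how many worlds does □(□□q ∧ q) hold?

4

1: successors {2, 3, 5}; □□q ∧ q there: 2:F, 3:F, 5:F. ✗
2: successors {4, 6}; □□q ∧ q there: 4:F, 6:T. ✗
3: no successors, so □(□□q ∧ q) holds vacuously. ✓
4: no successors, so □(□□q ∧ q) holds vacuously. ✓
5: successors {7}; □□q ∧ q there: 7:F. ✗
6: no successors, so □(□□q ∧ q) holds vacuously. ✓
7: no successors, so □(□□q ∧ q) holds vacuously. ✓
Satisfying worlds: {3, 4, 6, 7}.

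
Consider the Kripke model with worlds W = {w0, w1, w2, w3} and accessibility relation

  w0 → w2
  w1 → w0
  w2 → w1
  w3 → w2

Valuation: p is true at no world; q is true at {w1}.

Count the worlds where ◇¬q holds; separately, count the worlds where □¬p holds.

3 and 4

For ◇¬q:
w0: successors {w2}; ¬q there: w2:T. ✓
w1: successors {w0}; ¬q there: w0:T. ✓
w2: successors {w1}; ¬q there: w1:F. ✗
w3: successors {w2}; ¬q there: w2:T. ✓
— 3 worlds.
For □¬p:
w0: successors {w2}; ¬p there: w2:T. ✓
w1: successors {w0}; ¬p there: w0:T. ✓
w2: successors {w1}; ¬p there: w1:T. ✓
w3: successors {w2}; ¬p there: w2:T. ✓
— 4 worlds.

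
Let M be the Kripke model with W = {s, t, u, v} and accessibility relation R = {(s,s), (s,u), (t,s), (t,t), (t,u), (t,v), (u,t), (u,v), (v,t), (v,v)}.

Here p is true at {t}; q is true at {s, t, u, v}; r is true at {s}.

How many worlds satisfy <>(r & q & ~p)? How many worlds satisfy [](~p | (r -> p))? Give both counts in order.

2 and 4

For <>(r & q & ~p):
s: successors {s, u}; r & q & ~p there: s:T, u:F. ✓
t: successors {s, t, u, v}; r & q & ~p there: s:T, t:F, u:F, v:F. ✓
u: successors {t, v}; r & q & ~p there: t:F, v:F. ✗
v: successors {t, v}; r & q & ~p there: t:F, v:F. ✗
— 2 worlds.
For [](~p | (r -> p)):
s: successors {s, u}; ~p | (r -> p) there: s:T, u:T. ✓
t: successors {s, t, u, v}; ~p | (r -> p) there: s:T, t:T, u:T, v:T. ✓
u: successors {t, v}; ~p | (r -> p) there: t:T, v:T. ✓
v: successors {t, v}; ~p | (r -> p) there: t:T, v:T. ✓
— 4 worlds.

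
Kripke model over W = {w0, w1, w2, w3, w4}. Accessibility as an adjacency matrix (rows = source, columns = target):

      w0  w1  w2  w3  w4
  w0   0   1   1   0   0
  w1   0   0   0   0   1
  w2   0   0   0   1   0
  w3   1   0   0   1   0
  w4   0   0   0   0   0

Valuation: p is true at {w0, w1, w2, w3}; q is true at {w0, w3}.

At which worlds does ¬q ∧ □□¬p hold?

{w1, w4}

w0: ¬q is F, □□¬p is F. ✗
w1: ¬q is T, □□¬p is T. ✓
w2: ¬q is T, □□¬p is F. ✗
w3: ¬q is F, □□¬p is F. ✗
w4: ¬q is T, □□¬p is T. ✓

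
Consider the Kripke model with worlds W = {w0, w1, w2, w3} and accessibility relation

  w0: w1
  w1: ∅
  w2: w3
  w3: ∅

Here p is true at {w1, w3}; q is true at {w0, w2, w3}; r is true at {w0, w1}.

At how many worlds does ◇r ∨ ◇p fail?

2

w0: ◇r is T, ◇p is T. ✓
w1: ◇r is F, ◇p is F. ✗
w2: ◇r is F, ◇p is T. ✓
w3: ◇r is F, ◇p is F. ✗
Satisfying worlds: {w0, w2}.
So ◇r ∨ ◇p fails at the other 2 worlds.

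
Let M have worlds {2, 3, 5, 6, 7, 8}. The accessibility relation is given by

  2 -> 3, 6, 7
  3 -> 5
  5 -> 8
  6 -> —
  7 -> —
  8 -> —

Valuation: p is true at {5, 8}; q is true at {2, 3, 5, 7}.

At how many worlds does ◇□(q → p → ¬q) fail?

3

2: successors {3, 6, 7}; □(q → p → ¬q) there: 3:F, 6:T, 7:T. ✓
3: successors {5}; □(q → p → ¬q) there: 5:T. ✓
5: successors {8}; □(q → p → ¬q) there: 8:T. ✓
6: no successors, so ◇□(q → p → ¬q) fails. ✗
7: no successors, so ◇□(q → p → ¬q) fails. ✗
8: no successors, so ◇□(q → p → ¬q) fails. ✗
Satisfying worlds: {2, 3, 5}.
So ◇□(q → p → ¬q) fails at the other 3 worlds.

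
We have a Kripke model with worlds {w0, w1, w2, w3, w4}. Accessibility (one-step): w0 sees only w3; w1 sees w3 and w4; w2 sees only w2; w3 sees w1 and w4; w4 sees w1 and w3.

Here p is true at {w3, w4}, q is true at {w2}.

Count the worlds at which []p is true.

w0: successors {w3}; p there: w3:T. ✓
w1: successors {w3, w4}; p there: w3:T, w4:T. ✓
w2: successors {w2}; p there: w2:F. ✗
w3: successors {w1, w4}; p there: w1:F, w4:T. ✗
w4: successors {w1, w3}; p there: w1:F, w3:T. ✗
Satisfying worlds: {w0, w1}.

2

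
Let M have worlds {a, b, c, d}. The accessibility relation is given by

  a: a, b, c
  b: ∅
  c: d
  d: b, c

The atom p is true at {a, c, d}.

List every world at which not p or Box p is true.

a: not p is F, Box p is F. ✗
b: not p is T, Box p is T. ✓
c: not p is F, Box p is T. ✓
d: not p is F, Box p is F. ✗

{b, c}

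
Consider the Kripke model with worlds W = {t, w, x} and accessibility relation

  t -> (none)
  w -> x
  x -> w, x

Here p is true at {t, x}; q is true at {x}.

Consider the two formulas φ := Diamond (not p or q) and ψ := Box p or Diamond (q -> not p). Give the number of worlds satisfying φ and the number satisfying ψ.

2 and 3

For Diamond (not p or q):
t: no successors, so Diamond (not p or q) fails. ✗
w: successors {x}; not p or q there: x:T. ✓
x: successors {w, x}; not p or q there: w:T, x:T. ✓
— 2 worlds.
For Box p or Diamond (q -> not p):
t: Box p is T, Diamond (q -> not p) is F. ✓
w: Box p is T, Diamond (q -> not p) is F. ✓
x: Box p is F, Diamond (q -> not p) is T. ✓
— 3 worlds.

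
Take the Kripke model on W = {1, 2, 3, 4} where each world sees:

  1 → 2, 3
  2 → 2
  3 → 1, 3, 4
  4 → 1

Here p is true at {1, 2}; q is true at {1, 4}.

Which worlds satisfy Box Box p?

{2}

1: successors {2, 3}; Box p there: 2:T, 3:F. ✗
2: successors {2}; Box p there: 2:T. ✓
3: successors {1, 3, 4}; Box p there: 1:F, 3:F, 4:T. ✗
4: successors {1}; Box p there: 1:F. ✗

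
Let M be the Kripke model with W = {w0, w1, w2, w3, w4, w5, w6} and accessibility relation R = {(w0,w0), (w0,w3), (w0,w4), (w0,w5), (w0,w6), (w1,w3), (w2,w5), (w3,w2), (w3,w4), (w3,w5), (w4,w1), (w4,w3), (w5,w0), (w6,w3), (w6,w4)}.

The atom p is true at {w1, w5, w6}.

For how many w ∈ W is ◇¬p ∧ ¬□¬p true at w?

w0: ◇¬p is T, ¬□¬p is T. ✓
w1: ◇¬p is T, ¬□¬p is F. ✗
w2: ◇¬p is F, ¬□¬p is T. ✗
w3: ◇¬p is T, ¬□¬p is T. ✓
w4: ◇¬p is T, ¬□¬p is T. ✓
w5: ◇¬p is T, ¬□¬p is F. ✗
w6: ◇¬p is T, ¬□¬p is F. ✗
Satisfying worlds: {w0, w3, w4}.

3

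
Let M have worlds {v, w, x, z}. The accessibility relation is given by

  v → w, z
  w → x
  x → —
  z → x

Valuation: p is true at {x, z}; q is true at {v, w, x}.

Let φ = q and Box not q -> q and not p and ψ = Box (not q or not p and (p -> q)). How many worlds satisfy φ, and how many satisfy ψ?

3 and 2

For q and Box not q -> q and not p:
v: q and Box not q is F, q and not p is T. ✓
w: q and Box not q is F, q and not p is T. ✓
x: q and Box not q is T, q and not p is F. ✗
z: q and Box not q is F, q and not p is F. ✓
— 3 worlds.
For Box (not q or not p and (p -> q)):
v: successors {w, z}; not q or not p and (p -> q) there: w:T, z:T. ✓
w: successors {x}; not q or not p and (p -> q) there: x:F. ✗
x: no successors, so Box (not q or not p and (p -> q)) holds vacuously. ✓
z: successors {x}; not q or not p and (p -> q) there: x:F. ✗
— 2 worlds.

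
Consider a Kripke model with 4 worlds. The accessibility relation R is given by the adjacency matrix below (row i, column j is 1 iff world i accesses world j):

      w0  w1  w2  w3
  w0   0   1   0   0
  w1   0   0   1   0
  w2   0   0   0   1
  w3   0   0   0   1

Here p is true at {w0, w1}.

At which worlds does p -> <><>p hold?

w0: p is T, <><>p is F. ✗
w1: p is T, <><>p is F. ✗
w2: p is F, <><>p is F. ✓
w3: p is F, <><>p is F. ✓

{w2, w3}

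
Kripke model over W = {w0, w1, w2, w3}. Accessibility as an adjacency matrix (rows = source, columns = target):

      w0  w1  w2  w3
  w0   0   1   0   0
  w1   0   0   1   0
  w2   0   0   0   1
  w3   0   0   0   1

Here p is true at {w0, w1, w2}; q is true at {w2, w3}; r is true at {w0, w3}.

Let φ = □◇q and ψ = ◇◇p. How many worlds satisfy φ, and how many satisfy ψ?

For □◇q:
w0: successors {w1}; ◇q there: w1:T. ✓
w1: successors {w2}; ◇q there: w2:T. ✓
w2: successors {w3}; ◇q there: w3:T. ✓
w3: successors {w3}; ◇q there: w3:T. ✓
— 4 worlds.
For ◇◇p:
w0: successors {w1}; ◇p there: w1:T. ✓
w1: successors {w2}; ◇p there: w2:F. ✗
w2: successors {w3}; ◇p there: w3:F. ✗
w3: successors {w3}; ◇p there: w3:F. ✗
— 1 world.

4 and 1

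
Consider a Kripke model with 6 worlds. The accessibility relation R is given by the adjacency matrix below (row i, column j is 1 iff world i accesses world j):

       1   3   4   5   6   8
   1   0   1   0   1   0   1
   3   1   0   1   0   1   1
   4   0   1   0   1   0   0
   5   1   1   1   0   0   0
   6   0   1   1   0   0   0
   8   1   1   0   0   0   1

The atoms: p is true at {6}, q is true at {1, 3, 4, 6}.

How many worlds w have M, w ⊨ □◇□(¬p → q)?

1: successors {3, 5, 8}; ◇□(¬p → q) there: 3:T, 5:F, 8:F. ✗
3: successors {1, 4, 6, 8}; ◇□(¬p → q) there: 1:T, 4:T, 6:F, 8:F. ✗
4: successors {3, 5}; ◇□(¬p → q) there: 3:T, 5:F. ✗
5: successors {1, 3, 4}; ◇□(¬p → q) there: 1:T, 3:T, 4:T. ✓
6: successors {3, 4}; ◇□(¬p → q) there: 3:T, 4:T. ✓
8: successors {1, 3, 8}; ◇□(¬p → q) there: 1:T, 3:T, 8:F. ✗
Satisfying worlds: {5, 6}.

2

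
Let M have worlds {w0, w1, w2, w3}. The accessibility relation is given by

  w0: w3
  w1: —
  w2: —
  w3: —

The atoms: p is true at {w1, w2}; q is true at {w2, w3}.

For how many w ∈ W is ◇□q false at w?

3

w0: successors {w3}; □q there: w3:T. ✓
w1: no successors, so ◇□q fails. ✗
w2: no successors, so ◇□q fails. ✗
w3: no successors, so ◇□q fails. ✗
Satisfying worlds: {w0}.
So ◇□q fails at the other 3 worlds.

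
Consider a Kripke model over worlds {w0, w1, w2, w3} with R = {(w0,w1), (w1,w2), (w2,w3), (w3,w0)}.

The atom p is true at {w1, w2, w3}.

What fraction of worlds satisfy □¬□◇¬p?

3/4

w0: successors {w1}; ¬□◇¬p there: w1:T. ✓
w1: successors {w2}; ¬□◇¬p there: w2:F. ✗
w2: successors {w3}; ¬□◇¬p there: w3:T. ✓
w3: successors {w0}; ¬□◇¬p there: w0:T. ✓
That's 3 of 4 worlds, so 3/4.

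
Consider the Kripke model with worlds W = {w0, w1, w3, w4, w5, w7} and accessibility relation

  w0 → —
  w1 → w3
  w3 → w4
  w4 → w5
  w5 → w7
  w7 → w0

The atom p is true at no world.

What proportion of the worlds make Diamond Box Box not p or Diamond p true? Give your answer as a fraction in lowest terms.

5/6

w0: Diamond Box Box not p is F, Diamond p is F. ✗
w1: Diamond Box Box not p is T, Diamond p is F. ✓
w3: Diamond Box Box not p is T, Diamond p is F. ✓
w4: Diamond Box Box not p is T, Diamond p is F. ✓
w5: Diamond Box Box not p is T, Diamond p is F. ✓
w7: Diamond Box Box not p is T, Diamond p is F. ✓
That's 5 of 6 worlds, so 5/6.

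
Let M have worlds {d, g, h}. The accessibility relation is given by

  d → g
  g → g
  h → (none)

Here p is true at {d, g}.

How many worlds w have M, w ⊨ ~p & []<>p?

1

d: ~p is F, []<>p is T. ✗
g: ~p is F, []<>p is T. ✗
h: ~p is T, []<>p is T. ✓
Satisfying worlds: {h}.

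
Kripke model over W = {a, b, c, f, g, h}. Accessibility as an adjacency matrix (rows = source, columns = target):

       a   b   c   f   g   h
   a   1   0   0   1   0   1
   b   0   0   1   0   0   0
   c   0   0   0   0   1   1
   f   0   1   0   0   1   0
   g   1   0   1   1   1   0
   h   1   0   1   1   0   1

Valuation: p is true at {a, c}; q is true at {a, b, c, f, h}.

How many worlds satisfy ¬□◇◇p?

1

a: □◇◇p is T. ✗
b: □◇◇p is T. ✗
c: □◇◇p is T. ✗
f: □◇◇p is F. ✓
g: □◇◇p is T. ✗
h: □◇◇p is T. ✗
Satisfying worlds: {f}.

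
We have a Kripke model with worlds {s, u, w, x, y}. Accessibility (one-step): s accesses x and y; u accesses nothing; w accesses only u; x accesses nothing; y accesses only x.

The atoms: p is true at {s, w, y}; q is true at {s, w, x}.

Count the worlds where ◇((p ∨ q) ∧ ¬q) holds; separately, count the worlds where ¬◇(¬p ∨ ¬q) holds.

1 and 2

For ◇((p ∨ q) ∧ ¬q):
s: successors {x, y}; (p ∨ q) ∧ ¬q there: x:F, y:T. ✓
u: no successors, so ◇((p ∨ q) ∧ ¬q) fails. ✗
w: successors {u}; (p ∨ q) ∧ ¬q there: u:F. ✗
x: no successors, so ◇((p ∨ q) ∧ ¬q) fails. ✗
y: successors {x}; (p ∨ q) ∧ ¬q there: x:F. ✗
— 1 world.
For ¬◇(¬p ∨ ¬q):
s: ◇(¬p ∨ ¬q) is T. ✗
u: ◇(¬p ∨ ¬q) is F. ✓
w: ◇(¬p ∨ ¬q) is T. ✗
x: ◇(¬p ∨ ¬q) is F. ✓
y: ◇(¬p ∨ ¬q) is T. ✗
— 2 worlds.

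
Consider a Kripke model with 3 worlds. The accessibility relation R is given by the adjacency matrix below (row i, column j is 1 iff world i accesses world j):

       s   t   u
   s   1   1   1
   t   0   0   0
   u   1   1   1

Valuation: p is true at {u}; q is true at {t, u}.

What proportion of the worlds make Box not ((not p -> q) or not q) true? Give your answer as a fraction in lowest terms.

s: successors {s, t, u}; not ((not p -> q) or not q) there: s:F, t:F, u:F. ✗
t: no successors, so Box not ((not p -> q) or not q) holds vacuously. ✓
u: successors {s, t, u}; not ((not p -> q) or not q) there: s:F, t:F, u:F. ✗
That's 1 of 3 worlds, so 1/3.

1/3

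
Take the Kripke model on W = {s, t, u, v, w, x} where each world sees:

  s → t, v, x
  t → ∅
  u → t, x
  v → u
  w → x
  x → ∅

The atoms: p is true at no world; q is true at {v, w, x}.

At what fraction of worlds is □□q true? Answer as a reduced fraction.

s: successors {t, v, x}; □q there: t:T, v:F, x:T. ✗
t: no successors, so □□q holds vacuously. ✓
u: successors {t, x}; □q there: t:T, x:T. ✓
v: successors {u}; □q there: u:F. ✗
w: successors {x}; □q there: x:T. ✓
x: no successors, so □□q holds vacuously. ✓
That's 4 of 6 worlds, so 4/6 = 2/3.

2/3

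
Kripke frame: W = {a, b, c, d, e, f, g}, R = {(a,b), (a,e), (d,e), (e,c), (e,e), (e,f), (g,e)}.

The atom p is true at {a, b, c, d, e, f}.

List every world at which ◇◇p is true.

{a, d, e, g}

a: successors {b, e}; ◇p there: b:F, e:T. ✓
b: no successors, so ◇◇p fails. ✗
c: no successors, so ◇◇p fails. ✗
d: successors {e}; ◇p there: e:T. ✓
e: successors {c, e, f}; ◇p there: c:F, e:T, f:F. ✓
f: no successors, so ◇◇p fails. ✗
g: successors {e}; ◇p there: e:T. ✓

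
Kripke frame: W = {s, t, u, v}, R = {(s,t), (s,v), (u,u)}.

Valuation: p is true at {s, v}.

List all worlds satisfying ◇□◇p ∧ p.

{s}

s: ◇□◇p is T, p is T. ✓
t: ◇□◇p is F, p is F. ✗
u: ◇□◇p is F, p is F. ✗
v: ◇□◇p is F, p is T. ✗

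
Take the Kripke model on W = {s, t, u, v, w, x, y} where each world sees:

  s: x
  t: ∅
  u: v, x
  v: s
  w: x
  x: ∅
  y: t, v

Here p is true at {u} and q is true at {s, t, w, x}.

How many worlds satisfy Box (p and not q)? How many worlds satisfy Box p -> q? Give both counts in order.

For Box (p and not q):
s: successors {x}; p and not q there: x:F. ✗
t: no successors, so Box (p and not q) holds vacuously. ✓
u: successors {v, x}; p and not q there: v:F, x:F. ✗
v: successors {s}; p and not q there: s:F. ✗
w: successors {x}; p and not q there: x:F. ✗
x: no successors, so Box (p and not q) holds vacuously. ✓
y: successors {t, v}; p and not q there: t:F, v:F. ✗
— 2 worlds.
For Box p -> q:
s: Box p is F, q is T. ✓
t: Box p is T, q is T. ✓
u: Box p is F, q is F. ✓
v: Box p is F, q is F. ✓
w: Box p is F, q is T. ✓
x: Box p is T, q is T. ✓
y: Box p is F, q is F. ✓
— 7 worlds.

2 and 7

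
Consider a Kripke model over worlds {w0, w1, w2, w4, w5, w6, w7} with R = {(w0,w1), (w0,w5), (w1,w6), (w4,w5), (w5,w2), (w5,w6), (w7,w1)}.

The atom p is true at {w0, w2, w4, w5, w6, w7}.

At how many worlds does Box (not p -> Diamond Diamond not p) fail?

w0: successors {w1, w5}; not p -> Diamond Diamond not p there: w1:F, w5:T. ✗
w1: successors {w6}; not p -> Diamond Diamond not p there: w6:T. ✓
w2: no successors, so Box (not p -> Diamond Diamond not p) holds vacuously. ✓
w4: successors {w5}; not p -> Diamond Diamond not p there: w5:T. ✓
w5: successors {w2, w6}; not p -> Diamond Diamond not p there: w2:T, w6:T. ✓
w6: no successors, so Box (not p -> Diamond Diamond not p) holds vacuously. ✓
w7: successors {w1}; not p -> Diamond Diamond not p there: w1:F. ✗
Satisfying worlds: {w1, w2, w4, w5, w6}.
So Box (not p -> Diamond Diamond not p) fails at the other 2 worlds.

2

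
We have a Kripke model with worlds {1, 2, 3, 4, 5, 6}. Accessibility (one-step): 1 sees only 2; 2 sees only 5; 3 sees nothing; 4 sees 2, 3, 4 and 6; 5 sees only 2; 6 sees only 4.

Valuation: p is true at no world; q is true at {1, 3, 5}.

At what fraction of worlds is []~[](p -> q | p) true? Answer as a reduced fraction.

1: successors {2}; ~[](p -> q | p) there: 2:F. ✗
2: successors {5}; ~[](p -> q | p) there: 5:F. ✗
3: no successors, so []~[](p -> q | p) holds vacuously. ✓
4: successors {2, 3, 4, 6}; ~[](p -> q | p) there: 2:F, 3:F, 4:F, 6:F. ✗
5: successors {2}; ~[](p -> q | p) there: 2:F. ✗
6: successors {4}; ~[](p -> q | p) there: 4:F. ✗
That's 1 of 6 worlds, so 1/6.

1/6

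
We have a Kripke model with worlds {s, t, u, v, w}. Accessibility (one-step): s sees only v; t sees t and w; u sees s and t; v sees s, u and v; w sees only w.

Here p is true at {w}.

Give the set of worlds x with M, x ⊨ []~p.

s: successors {v}; ~p there: v:T. ✓
t: successors {t, w}; ~p there: t:T, w:F. ✗
u: successors {s, t}; ~p there: s:T, t:T. ✓
v: successors {s, u, v}; ~p there: s:T, u:T, v:T. ✓
w: successors {w}; ~p there: w:F. ✗

{s, u, v}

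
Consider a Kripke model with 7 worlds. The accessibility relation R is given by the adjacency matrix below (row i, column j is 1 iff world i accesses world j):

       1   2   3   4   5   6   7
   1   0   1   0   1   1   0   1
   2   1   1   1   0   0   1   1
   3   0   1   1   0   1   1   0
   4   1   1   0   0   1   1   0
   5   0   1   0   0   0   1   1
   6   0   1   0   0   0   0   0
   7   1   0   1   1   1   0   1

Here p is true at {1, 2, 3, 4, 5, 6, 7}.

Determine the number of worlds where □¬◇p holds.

0

1: successors {2, 4, 5, 7}; ¬◇p there: 2:F, 4:F, 5:F, 7:F. ✗
2: successors {1, 2, 3, 6, 7}; ¬◇p there: 1:F, 2:F, 3:F, 6:F, 7:F. ✗
3: successors {2, 3, 5, 6}; ¬◇p there: 2:F, 3:F, 5:F, 6:F. ✗
4: successors {1, 2, 5, 6}; ¬◇p there: 1:F, 2:F, 5:F, 6:F. ✗
5: successors {2, 6, 7}; ¬◇p there: 2:F, 6:F, 7:F. ✗
6: successors {2}; ¬◇p there: 2:F. ✗
7: successors {1, 3, 4, 5, 7}; ¬◇p there: 1:F, 3:F, 4:F, 5:F, 7:F. ✗
Satisfying worlds: ∅.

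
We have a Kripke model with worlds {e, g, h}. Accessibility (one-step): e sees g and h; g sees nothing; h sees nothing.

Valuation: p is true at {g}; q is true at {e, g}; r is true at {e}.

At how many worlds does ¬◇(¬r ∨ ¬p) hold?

2

e: ◇(¬r ∨ ¬p) is T. ✗
g: ◇(¬r ∨ ¬p) is F. ✓
h: ◇(¬r ∨ ¬p) is F. ✓
Satisfying worlds: {g, h}.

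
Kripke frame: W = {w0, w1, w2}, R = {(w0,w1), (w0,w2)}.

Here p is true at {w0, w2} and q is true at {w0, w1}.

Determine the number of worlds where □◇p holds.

2

w0: successors {w1, w2}; ◇p there: w1:F, w2:F. ✗
w1: no successors, so □◇p holds vacuously. ✓
w2: no successors, so □◇p holds vacuously. ✓
Satisfying worlds: {w1, w2}.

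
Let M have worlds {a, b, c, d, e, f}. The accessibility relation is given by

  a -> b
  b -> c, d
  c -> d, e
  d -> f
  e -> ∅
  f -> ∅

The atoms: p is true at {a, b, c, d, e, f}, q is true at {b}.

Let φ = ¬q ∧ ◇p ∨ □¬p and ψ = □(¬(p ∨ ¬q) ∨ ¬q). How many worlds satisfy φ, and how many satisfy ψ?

For ¬q ∧ ◇p ∨ □¬p:
a: ¬q ∧ ◇p is T, □¬p is F. ✓
b: ¬q ∧ ◇p is F, □¬p is F. ✗
c: ¬q ∧ ◇p is T, □¬p is F. ✓
d: ¬q ∧ ◇p is T, □¬p is F. ✓
e: ¬q ∧ ◇p is F, □¬p is T. ✓
f: ¬q ∧ ◇p is F, □¬p is T. ✓
— 5 worlds.
For □(¬(p ∨ ¬q) ∨ ¬q):
a: successors {b}; ¬(p ∨ ¬q) ∨ ¬q there: b:F. ✗
b: successors {c, d}; ¬(p ∨ ¬q) ∨ ¬q there: c:T, d:T. ✓
c: successors {d, e}; ¬(p ∨ ¬q) ∨ ¬q there: d:T, e:T. ✓
d: successors {f}; ¬(p ∨ ¬q) ∨ ¬q there: f:T. ✓
e: no successors, so □(¬(p ∨ ¬q) ∨ ¬q) holds vacuously. ✓
f: no successors, so □(¬(p ∨ ¬q) ∨ ¬q) holds vacuously. ✓
— 5 worlds.

5 and 5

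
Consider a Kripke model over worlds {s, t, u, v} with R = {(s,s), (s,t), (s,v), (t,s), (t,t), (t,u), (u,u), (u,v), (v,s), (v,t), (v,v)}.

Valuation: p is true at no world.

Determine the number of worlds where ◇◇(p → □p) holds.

4

s: successors {s, t, v}; ◇(p → □p) there: s:T, t:T, v:T. ✓
t: successors {s, t, u}; ◇(p → □p) there: s:T, t:T, u:T. ✓
u: successors {u, v}; ◇(p → □p) there: u:T, v:T. ✓
v: successors {s, t, v}; ◇(p → □p) there: s:T, t:T, v:T. ✓
Satisfying worlds: {s, t, u, v}.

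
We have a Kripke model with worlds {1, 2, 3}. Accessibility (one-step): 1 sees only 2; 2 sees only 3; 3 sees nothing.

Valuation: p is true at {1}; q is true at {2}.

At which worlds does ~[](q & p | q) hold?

1: [](q & p | q) is T. ✗
2: [](q & p | q) is F. ✓
3: [](q & p | q) is T. ✗

{2}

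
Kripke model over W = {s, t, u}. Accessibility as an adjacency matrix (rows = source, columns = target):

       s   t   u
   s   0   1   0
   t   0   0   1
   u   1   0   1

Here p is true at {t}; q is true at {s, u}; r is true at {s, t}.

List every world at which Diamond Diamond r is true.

s: successors {t}; Diamond r there: t:F. ✗
t: successors {u}; Diamond r there: u:T. ✓
u: successors {s, u}; Diamond r there: s:T, u:T. ✓

{t, u}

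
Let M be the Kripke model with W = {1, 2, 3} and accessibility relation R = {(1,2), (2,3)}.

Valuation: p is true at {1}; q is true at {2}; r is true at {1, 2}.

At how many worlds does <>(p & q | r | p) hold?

1: successors {2}; p & q | r | p there: 2:T. ✓
2: successors {3}; p & q | r | p there: 3:F. ✗
3: no successors, so <>(p & q | r | p) fails. ✗
Satisfying worlds: {1}.

1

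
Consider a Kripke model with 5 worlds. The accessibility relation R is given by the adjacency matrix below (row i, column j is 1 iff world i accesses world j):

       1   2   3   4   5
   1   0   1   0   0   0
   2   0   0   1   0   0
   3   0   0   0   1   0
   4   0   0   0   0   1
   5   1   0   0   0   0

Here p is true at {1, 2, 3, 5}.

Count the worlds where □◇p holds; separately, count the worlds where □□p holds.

For □◇p:
1: successors {2}; ◇p there: 2:T. ✓
2: successors {3}; ◇p there: 3:F. ✗
3: successors {4}; ◇p there: 4:T. ✓
4: successors {5}; ◇p there: 5:T. ✓
5: successors {1}; ◇p there: 1:T. ✓
— 4 worlds.
For □□p:
1: successors {2}; □p there: 2:T. ✓
2: successors {3}; □p there: 3:F. ✗
3: successors {4}; □p there: 4:T. ✓
4: successors {5}; □p there: 5:T. ✓
5: successors {1}; □p there: 1:T. ✓
— 4 worlds.

4 and 4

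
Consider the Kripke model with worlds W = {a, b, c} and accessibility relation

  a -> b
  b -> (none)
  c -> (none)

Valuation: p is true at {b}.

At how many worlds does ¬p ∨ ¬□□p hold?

2

a: ¬p is T, ¬□□p is F. ✓
b: ¬p is F, ¬□□p is F. ✗
c: ¬p is T, ¬□□p is F. ✓
Satisfying worlds: {a, c}.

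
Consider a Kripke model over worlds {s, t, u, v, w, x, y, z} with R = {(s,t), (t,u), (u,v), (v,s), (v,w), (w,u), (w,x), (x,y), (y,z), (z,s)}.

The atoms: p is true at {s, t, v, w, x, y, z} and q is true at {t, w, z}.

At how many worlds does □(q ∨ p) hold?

s: successors {t}; q ∨ p there: t:T. ✓
t: successors {u}; q ∨ p there: u:F. ✗
u: successors {v}; q ∨ p there: v:T. ✓
v: successors {s, w}; q ∨ p there: s:T, w:T. ✓
w: successors {u, x}; q ∨ p there: u:F, x:T. ✗
x: successors {y}; q ∨ p there: y:T. ✓
y: successors {z}; q ∨ p there: z:T. ✓
z: successors {s}; q ∨ p there: s:T. ✓
Satisfying worlds: {s, u, v, x, y, z}.

6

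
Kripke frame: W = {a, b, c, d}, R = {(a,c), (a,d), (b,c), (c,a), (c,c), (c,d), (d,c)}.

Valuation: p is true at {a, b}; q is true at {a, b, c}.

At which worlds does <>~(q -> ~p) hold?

{c}

a: successors {c, d}; ~(q -> ~p) there: c:F, d:F. ✗
b: successors {c}; ~(q -> ~p) there: c:F. ✗
c: successors {a, c, d}; ~(q -> ~p) there: a:T, c:F, d:F. ✓
d: successors {c}; ~(q -> ~p) there: c:F. ✗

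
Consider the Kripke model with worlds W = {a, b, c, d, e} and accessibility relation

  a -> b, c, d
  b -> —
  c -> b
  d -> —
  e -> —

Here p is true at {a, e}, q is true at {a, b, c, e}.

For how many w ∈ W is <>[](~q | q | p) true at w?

2

a: successors {b, c, d}; [](~q | q | p) there: b:T, c:T, d:T. ✓
b: no successors, so <>[](~q | q | p) fails. ✗
c: successors {b}; [](~q | q | p) there: b:T. ✓
d: no successors, so <>[](~q | q | p) fails. ✗
e: no successors, so <>[](~q | q | p) fails. ✗
Satisfying worlds: {a, c}.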